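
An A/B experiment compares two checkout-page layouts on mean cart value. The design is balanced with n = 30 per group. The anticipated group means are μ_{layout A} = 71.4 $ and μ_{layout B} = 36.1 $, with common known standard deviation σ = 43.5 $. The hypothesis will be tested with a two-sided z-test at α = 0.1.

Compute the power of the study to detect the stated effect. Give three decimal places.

Power ≈ 0.933

Standardized effect: d = |μ_{layout A} − μ_{layout B}| / σ = |71.4 − 36.1| / 43.5 = 0.8115
Noncentrality parameter: δ = d·√(n/2) = 0.8115 × √(30/2) = 3.1429
Two-sided α = 0.1 → critical value z_{0.05} = 1.645.
Power = Φ(δ − 1.645) + Φ(−δ − 1.645) = Φ(1.498) + Φ(-4.788) = 0.9329 + 0.0000 = 0.9329.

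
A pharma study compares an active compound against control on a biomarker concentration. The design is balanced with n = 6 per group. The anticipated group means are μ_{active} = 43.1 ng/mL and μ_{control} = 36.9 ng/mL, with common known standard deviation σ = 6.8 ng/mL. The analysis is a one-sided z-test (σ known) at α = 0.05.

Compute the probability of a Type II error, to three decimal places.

β ≈ 0.526

Standardized effect: d = |μ_{active} − μ_{control}| / σ = |43.1 − 36.9| / 6.8 = 0.9118
Noncentrality parameter: δ = d·√(n/2) = 0.9118 × √(6/2) = 1.5792
Critical value for a one-sided test at α = 0.05: z_α = 1.645.
Power = P(Z > 1.645 − δ) = Φ(-0.066) = 0.4738.
Type II error: β = 1 − power = 1 − 0.4738 = 0.5262.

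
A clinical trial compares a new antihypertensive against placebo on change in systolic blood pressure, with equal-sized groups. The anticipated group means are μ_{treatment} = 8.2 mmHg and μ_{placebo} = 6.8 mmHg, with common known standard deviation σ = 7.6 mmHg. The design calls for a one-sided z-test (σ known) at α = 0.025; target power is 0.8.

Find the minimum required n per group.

Standardized effect: d = |μ_{treatment} − μ_{placebo}| / σ = |8.2 − 6.8| / 7.6 = 0.1842
For power 0.8 need Φ(δ − z_{0.025}) = 0.8, so δ = z_{0.025} + z_{0.20} = 1.960 + 0.842 = 2.802.
δ = d·√(n/2) ⇒ n = 2(δ/d)² = 2 × (2.802 / 0.1842)² = 462.60.
Round up to the next whole unit.

n = 463 per group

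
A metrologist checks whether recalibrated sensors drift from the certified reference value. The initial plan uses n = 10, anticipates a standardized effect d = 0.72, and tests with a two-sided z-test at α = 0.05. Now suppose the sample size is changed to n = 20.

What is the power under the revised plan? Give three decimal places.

With n = 20: δ = d·√n = 0.72 × √20 = 3.2199. Critical value z_{0.025} = 1.960.
Revised power = Φ(δ − 1.960) + Φ(−δ − 1.960) = Φ(1.260) + Φ(-5.180) = 0.8962 + 0.0000 = 0.8962.

Power ≈ 0.896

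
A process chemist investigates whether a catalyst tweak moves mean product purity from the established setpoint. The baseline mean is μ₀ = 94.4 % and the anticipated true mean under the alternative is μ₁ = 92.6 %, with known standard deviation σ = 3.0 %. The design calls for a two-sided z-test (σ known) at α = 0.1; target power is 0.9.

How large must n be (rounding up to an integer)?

n = 24

Standardized effect: d = |μ₁ − μ₀| / σ = |92.6 − 94.4| / 3.0 = 0.6000
Set Φ(δ − 1.645) = 0.9; then δ − 1.645 = Φ⁻¹(0.9) = 1.282, giving δ = 2.926.
(For δ > 0 the lower-tail rejection region contributes negligibly to power, so the one-term inversion is standard.)
δ = d·√n ⇒ n = (δ/d)² = (2.926 / 0.6000)² = 23.79.
Rounding up, n = 24.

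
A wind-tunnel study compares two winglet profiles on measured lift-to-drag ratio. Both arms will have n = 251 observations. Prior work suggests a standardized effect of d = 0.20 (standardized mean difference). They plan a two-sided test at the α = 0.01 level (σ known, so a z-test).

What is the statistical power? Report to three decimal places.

Power ≈ 0.369

Noncentrality parameter: λ = d·√(n/2) = 0.20 × √(251/2) = 2.2405
Two-sided α = 0.01 → critical value z_{0.005} = 2.576.
Power = Φ(λ − 2.576) + Φ(−λ − 2.576) = Φ(-0.335) + Φ(-4.816) = 0.3687 + 0.0000 = 0.3687.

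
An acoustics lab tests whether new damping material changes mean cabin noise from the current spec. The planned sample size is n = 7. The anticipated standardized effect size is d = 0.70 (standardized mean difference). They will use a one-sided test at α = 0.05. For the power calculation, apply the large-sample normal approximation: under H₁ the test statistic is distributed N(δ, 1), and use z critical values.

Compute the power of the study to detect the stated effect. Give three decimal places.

Noncentrality parameter: δ = d·√n = 0.70 × √7 = 1.8520
Critical value for a one-sided test at α = 0.05: z_α = 1.645.
Power = P(Z > 1.645 − δ) = Φ(0.207) = 0.5821.

Power ≈ 0.582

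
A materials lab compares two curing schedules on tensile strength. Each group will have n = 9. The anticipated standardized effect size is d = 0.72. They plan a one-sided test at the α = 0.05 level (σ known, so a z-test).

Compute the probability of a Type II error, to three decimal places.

β ≈ 0.547

Noncentrality parameter: δ = d·√(n/2) = 0.72 × √(9/2) = 1.5274
Critical value for a one-sided test at α = 0.05: z_α = 1.645.
Power = P(Z > 1.645 − δ) = Φ(-0.118) = 0.4532.
Type II error: β = 1 − power = 1 − 0.4532 = 0.5468.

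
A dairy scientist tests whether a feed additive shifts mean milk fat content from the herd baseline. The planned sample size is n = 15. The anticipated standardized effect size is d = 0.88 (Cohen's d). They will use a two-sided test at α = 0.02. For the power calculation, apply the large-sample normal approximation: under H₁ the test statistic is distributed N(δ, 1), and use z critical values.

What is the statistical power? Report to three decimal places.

Noncentrality parameter: δ = d·√n = 0.88 × √15 = 3.4082
Critical value for a two-sided test at α = 0.02: z_{α/2} = 2.326.
Power = Φ(δ − 2.326) + Φ(−δ − 2.326) = Φ(1.082) + Φ(-5.735) = 0.8603 + 0.0000 = 0.8603.

Power ≈ 0.860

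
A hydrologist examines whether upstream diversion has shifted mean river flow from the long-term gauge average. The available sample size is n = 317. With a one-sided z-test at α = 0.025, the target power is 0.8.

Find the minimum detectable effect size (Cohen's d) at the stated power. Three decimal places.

Required noncentrality: δ = z_{0.025} + z_{0.20} = 1.960 + 0.842 = 2.802.
δ = d·√n ⇒ d = δ/√n = 2.802/√317 = 0.1574.

d ≈ 0.157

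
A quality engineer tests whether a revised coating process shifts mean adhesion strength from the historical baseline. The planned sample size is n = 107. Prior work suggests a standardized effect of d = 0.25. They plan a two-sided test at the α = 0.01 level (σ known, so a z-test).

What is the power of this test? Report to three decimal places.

Noncentrality parameter: δ = d·√n = 0.25 × √107 = 2.5860
Critical value for a two-sided test at α = 0.01: z_{α/2} = 2.576.
Power = Φ(δ − 2.576) + Φ(−δ − 2.576) = Φ(0.010) + Φ(-5.162) = 0.5041 + 0.0000 = 0.5041.

Power ≈ 0.504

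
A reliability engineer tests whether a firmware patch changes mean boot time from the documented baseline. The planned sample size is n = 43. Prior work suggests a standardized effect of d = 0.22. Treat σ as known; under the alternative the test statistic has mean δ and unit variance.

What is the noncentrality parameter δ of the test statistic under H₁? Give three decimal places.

The noncentrality parameter scales effect size by the design's sample-size factor: δ = d·√n = 0.22 × √43 = 1.4426

δ ≈ 1.443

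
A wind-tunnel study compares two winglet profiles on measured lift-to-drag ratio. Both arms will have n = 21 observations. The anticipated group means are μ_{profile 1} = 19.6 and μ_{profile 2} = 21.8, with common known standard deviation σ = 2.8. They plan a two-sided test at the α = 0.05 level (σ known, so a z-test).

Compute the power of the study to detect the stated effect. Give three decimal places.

Power ≈ 0.721

Standardized effect: d = |μ_{profile 1} − μ_{profile 2}| / σ = |19.6 − 21.8| / 2.8 = 0.7857
Noncentrality parameter: λ = d·√(n/2) = 0.7857 × √(21/2) = 2.5460
Critical value for a two-sided test at α = 0.05: z_{α/2} = 1.960.
Power = Φ(λ − 1.960) + Φ(−λ − 1.960) = Φ(0.586) + Φ(-4.506) = 0.7211 + 0.0000 = 0.7211.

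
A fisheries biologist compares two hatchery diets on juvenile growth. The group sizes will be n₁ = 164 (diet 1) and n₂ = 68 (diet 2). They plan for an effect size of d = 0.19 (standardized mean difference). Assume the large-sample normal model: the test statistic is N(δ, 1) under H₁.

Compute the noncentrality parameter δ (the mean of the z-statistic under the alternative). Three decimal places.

δ ≈ 1.317

The noncentrality parameter scales effect size by the design's sample-size factor: δ = d / √(1/n₁ + 1/n₂) = 0.19 / √(1/164 + 1/68) = 1.3173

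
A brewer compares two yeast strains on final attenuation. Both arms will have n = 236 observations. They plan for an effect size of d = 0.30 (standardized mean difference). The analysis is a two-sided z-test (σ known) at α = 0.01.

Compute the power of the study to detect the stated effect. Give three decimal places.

Power ≈ 0.753

Noncentrality parameter: δ = d·√(n/2) = 0.30 × √(236/2) = 3.2588
Critical value for a two-sided test at α = 0.01: z_{α/2} = 2.576.
Power = Φ(δ − 2.576) + Φ(−δ − 2.576) = Φ(0.683) + Φ(-5.835) = 0.7527 + 0.0000 = 0.7527.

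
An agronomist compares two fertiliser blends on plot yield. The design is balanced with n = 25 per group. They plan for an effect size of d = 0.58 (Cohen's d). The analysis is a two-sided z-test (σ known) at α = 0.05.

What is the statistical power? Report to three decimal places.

Power ≈ 0.536

Noncentrality parameter: δ = d·√(n/2) = 0.58 × √(25/2) = 2.0506
Critical value for a two-sided test at α = 0.05: z_{α/2} = 1.960.
Power = Φ(δ − 1.960) + Φ(−δ − 1.960) = Φ(0.091) + Φ(-4.011) = 0.5361 + 0.0000 = 0.5361.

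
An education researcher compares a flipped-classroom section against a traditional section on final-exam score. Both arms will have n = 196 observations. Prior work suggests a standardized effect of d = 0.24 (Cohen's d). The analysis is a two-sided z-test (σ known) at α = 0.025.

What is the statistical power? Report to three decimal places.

Noncentrality parameter: δ = d·√(n/2) = 0.24 × √(196/2) = 2.3759
Two-sided α = 0.025 → critical value z_{0.0125} = 2.241.
Power = Φ(δ − 2.241) + Φ(−δ − 2.241) = Φ(0.134) + Φ(-4.617) = 0.5535 + 0.0000 = 0.5535.

Power ≈ 0.553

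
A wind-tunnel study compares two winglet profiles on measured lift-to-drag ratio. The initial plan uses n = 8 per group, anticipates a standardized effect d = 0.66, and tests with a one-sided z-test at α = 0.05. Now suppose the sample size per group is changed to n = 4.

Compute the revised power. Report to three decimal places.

With n = 4 per group: δ = d·√(n/2) = 0.66 × √(4/2) = 0.9334. Critical value z_{0.05} = 1.645.
Revised power = Φ(δ − 1.645) = Φ(-0.711) = 0.2384.

Power ≈ 0.238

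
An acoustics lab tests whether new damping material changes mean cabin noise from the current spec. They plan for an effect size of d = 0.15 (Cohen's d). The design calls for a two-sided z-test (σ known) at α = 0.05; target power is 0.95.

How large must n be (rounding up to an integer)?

Set Φ(δ − 1.960) = 0.95; then δ − 1.960 = Φ⁻¹(0.95) = 1.645, giving δ = 3.605.
(Ignoring the negligible lower-tail rejection probability gives the usual closed-form inversion.)
δ = d·√n ⇒ n = (δ/d)² = (3.605 / 0.15)² = 577.54.
Round up to the next whole unit.

n = 578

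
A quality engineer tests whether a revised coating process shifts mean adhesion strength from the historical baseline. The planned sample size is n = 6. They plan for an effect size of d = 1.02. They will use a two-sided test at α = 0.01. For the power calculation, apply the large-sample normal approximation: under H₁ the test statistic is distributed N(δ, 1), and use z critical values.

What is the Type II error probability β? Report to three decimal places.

β ≈ 0.531

Noncentrality parameter: δ = d·√n = 1.02 × √6 = 2.4985
Critical value for a two-sided test at α = 0.01: z_{α/2} = 2.576.
Power = Φ(δ − 2.576) + Φ(−δ − 2.576) = Φ(-0.077) + Φ(-5.074) = 0.4692 + 0.0000 = 0.4692.
Type II error: β = 1 − power = 1 − 0.4692 = 0.5308.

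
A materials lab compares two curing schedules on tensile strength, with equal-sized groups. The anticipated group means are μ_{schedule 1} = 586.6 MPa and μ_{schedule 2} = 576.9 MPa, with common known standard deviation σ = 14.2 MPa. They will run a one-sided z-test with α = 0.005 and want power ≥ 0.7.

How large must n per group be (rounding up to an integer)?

n = 42 per group

Standardized effect: d = |μ_{schedule 1} − μ_{schedule 2}| / σ = |586.6 − 576.9| / 14.2 = 0.6831
For power 0.7 need Φ(δ − z_{0.005}) = 0.7, so δ = z_{0.005} + z_{0.30} = 2.576 + 0.524 = 3.100.
δ = d·√(n/2) ⇒ n = 2(δ/d)² = 2 × (3.100 / 0.6831)² = 41.20.
Rounding up, n = 42 per group.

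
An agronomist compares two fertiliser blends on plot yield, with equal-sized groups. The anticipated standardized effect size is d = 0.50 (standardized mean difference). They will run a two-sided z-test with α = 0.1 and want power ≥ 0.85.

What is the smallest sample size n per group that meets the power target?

For power 0.85 need Φ(δ − z_{0.05}) = 0.85, so δ = z_{0.05} + z_{0.15} = 1.645 + 1.036 = 2.681.
(The Φ(−δ − z_{α/2}) term is vanishingly small for δ > 0 and is dropped in the standard sample-size formula.)
δ = d·√(n/2) ⇒ n = 2(δ/d)² = 2 × (2.681 / 0.50)² = 57.51.
Rounding up, n = 58 per group.

n = 58 per group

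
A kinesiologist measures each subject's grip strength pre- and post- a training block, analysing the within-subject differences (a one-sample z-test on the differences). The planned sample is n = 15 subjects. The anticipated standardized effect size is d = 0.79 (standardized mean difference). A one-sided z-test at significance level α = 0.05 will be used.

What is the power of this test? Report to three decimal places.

Power ≈ 0.921

Noncentrality parameter: λ = d·√n = 0.79 × √15 = 3.0597
One-sided α = 0.05 → critical value z_{0.05} = 1.645.
Power = Φ(λ − 1.645) = Φ(1.415) = 0.9214.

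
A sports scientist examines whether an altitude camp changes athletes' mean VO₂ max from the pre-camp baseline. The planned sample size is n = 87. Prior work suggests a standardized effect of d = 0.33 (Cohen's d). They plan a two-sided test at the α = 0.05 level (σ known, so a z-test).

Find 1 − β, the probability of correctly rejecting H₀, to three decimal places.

Noncentrality parameter: δ = d·√n = 0.33 × √87 = 3.0780
Two-sided α = 0.05 → critical value z_{0.025} = 1.960.
Power = Φ(δ − 1.960) + Φ(−δ − 1.960) = Φ(1.118) + Φ(-5.038) = 0.8682 + 0.0000 = 0.8682.

Power ≈ 0.868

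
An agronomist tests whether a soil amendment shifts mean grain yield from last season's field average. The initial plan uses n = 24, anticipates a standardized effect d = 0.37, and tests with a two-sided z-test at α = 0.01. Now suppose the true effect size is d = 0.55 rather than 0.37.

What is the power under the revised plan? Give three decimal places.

With d = 0.55: δ = d·√n = 0.55 × √24 = 2.6944. Critical value z_{0.005} = 2.576.
Revised power = Φ(δ − 2.576) + Φ(−δ − 2.576) = Φ(0.119) + Φ(-5.270) = 0.5472 + 0.0000 = 0.5472.

Power ≈ 0.547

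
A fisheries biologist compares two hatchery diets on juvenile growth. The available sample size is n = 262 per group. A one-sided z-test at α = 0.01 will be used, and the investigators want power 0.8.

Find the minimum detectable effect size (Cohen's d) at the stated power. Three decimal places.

d ≈ 0.277

Need Φ(δ − 2.326) = 0.8, so δ = 2.326 + 0.842 = 3.168.
δ = d·√(n/2) ⇒ d = δ/√(n/2) = 3.168/√(262/2) = 0.2768.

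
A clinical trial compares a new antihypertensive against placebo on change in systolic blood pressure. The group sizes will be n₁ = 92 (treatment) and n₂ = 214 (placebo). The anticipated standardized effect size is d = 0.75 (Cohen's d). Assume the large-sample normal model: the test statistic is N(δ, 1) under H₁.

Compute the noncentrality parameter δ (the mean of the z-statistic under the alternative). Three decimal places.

δ ≈ 6.016

δ = d / √(1/n₁ + 1/n₂) = 0.75 / √(1/92 + 1/214) = 6.0159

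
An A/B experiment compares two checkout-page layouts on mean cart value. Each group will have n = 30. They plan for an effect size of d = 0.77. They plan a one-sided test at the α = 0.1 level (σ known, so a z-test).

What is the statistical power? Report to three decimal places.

Noncentrality parameter: δ = d·√(n/2) = 0.77 × √(30/2) = 2.9822
One-sided α = 0.1 → critical value z_{0.1} = 1.282.
Power = P(Z > 1.282 − δ) = Φ(1.701) = 0.9555.

Power ≈ 0.955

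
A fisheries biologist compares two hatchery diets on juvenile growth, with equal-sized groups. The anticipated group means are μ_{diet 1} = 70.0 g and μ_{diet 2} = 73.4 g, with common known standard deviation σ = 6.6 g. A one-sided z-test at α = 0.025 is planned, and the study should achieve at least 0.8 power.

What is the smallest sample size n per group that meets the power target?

n = 60 per group

Standardized effect: d = |μ_{diet 1} − μ_{diet 2}| / σ = |70.0 − 73.4| / 6.6 = 0.5152
For power 0.8 need Φ(δ − z_{0.025}) = 0.8, so δ = z_{0.025} + z_{0.20} = 1.960 + 0.842 = 2.802.
δ = d·√(n/2) ⇒ n = 2(δ/d)² = 2 × (2.802 / 0.5152)² = 59.15.
Rounding up, n = 60 per group.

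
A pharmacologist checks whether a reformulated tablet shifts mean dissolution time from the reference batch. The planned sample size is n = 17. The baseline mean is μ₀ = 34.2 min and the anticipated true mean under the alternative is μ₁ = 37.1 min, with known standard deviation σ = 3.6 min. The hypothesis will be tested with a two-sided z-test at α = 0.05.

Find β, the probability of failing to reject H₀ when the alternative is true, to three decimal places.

Standardized effect: d = |μ₁ − μ₀| / σ = |37.1 − 34.2| / 3.6 = 0.8056
Noncentrality parameter: δ = d·√n = 0.8056 × √17 = 3.3214
Critical value for a two-sided test at α = 0.05: z_{α/2} = 1.960.
Power = Φ(δ − 1.960) + Φ(−δ − 1.960) = Φ(1.361) + Φ(-5.281) = 0.9133 + 0.0000 = 0.9133.
Type II error: β = 1 − power = 1 − 0.9133 = 0.0867.

β ≈ 0.087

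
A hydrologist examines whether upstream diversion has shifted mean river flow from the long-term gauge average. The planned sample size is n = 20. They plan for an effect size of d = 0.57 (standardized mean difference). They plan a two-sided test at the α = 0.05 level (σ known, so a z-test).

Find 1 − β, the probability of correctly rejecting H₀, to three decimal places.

Power ≈ 0.722

Noncentrality parameter: δ = d·√n = 0.57 × √20 = 2.5491
Critical value for a two-sided test at α = 0.05: z_{α/2} = 1.960.
Power = Φ(δ − 1.960) + Φ(−δ − 1.960) = Φ(0.589) + Φ(-4.509) = 0.7221 + 0.0000 = 0.7221.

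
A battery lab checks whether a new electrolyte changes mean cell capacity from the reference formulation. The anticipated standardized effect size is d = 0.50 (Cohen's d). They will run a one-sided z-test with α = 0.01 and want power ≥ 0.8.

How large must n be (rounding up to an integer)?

n = 41

For power 0.8 need Φ(δ − z_{0.01}) = 0.8, so δ = z_{0.01} + z_{0.20} = 2.326 + 0.842 = 3.168.
δ = d·√n ⇒ n = (δ/d)² = (3.168 / 0.50)² = 40.14.
Round up to the next whole unit.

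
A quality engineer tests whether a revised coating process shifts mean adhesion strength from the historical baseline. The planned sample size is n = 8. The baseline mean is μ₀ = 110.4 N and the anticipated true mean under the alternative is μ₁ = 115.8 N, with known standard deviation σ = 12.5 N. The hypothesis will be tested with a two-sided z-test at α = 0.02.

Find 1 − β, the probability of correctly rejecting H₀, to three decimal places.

Power ≈ 0.135

Standardized effect: d = |μ₁ − μ₀| / σ = |115.8 − 110.4| / 12.5 = 0.4320
Noncentrality parameter: δ = d·√n = 0.4320 × √8 = 1.2219
Two-sided α = 0.02 → critical value z_{0.01} = 2.326.
Power = Φ(δ − 2.326) + Φ(−δ − 2.326) = Φ(-1.104) + Φ(-3.548) = 0.1347 + 0.0002 = 0.1349.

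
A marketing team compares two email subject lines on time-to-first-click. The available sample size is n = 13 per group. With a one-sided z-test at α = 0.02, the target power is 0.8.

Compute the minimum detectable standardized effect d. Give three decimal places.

d ≈ 1.136

Need Φ(δ − 2.054) = 0.8, so δ = 2.054 + 0.842 = 2.895.
δ = d·√(n/2) ⇒ d = δ/√(n/2) = 2.895/√(13/2) = 1.1357.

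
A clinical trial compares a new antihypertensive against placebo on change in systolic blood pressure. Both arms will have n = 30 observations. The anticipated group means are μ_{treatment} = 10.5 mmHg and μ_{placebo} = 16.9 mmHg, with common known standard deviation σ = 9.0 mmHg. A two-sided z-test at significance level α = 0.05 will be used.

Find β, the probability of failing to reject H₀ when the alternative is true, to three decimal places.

β ≈ 0.214

Standardized effect: d = |μ_{treatment} − μ_{placebo}| / σ = |10.5 − 16.9| / 9.0 = 0.7111
Noncentrality parameter: δ = d·√(n/2) = 0.7111 × √(30/2) = 2.7541
Critical value for a two-sided test at α = 0.05: z_{α/2} = 1.960.
Power = Φ(δ − 1.960) + Φ(−δ − 1.960) = Φ(0.794) + Φ(-4.714) = 0.7864 + 0.0000 = 0.7864.
Type II error: β = 1 − power = 1 − 0.7864 = 0.2136.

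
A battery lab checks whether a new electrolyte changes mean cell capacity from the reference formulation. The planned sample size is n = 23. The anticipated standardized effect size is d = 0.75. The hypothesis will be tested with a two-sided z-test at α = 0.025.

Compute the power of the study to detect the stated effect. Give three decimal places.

Power ≈ 0.912

Noncentrality parameter: δ = d·√n = 0.75 × √23 = 3.5969
Critical value for a two-sided test at α = 0.025: z_{α/2} = 2.241.
Power = Φ(δ − 2.241) + Φ(−δ − 2.241) = Φ(1.355) + Φ(-5.838) = 0.9124 + 0.0000 = 0.9124.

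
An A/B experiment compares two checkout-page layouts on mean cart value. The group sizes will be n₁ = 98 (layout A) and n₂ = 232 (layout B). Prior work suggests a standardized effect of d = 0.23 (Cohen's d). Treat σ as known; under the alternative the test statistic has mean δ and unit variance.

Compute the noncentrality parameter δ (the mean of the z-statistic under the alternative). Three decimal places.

δ ≈ 1.909

δ = d / √(1/n₁ + 1/n₂) = 0.23 / √(1/98 + 1/232) = 1.9091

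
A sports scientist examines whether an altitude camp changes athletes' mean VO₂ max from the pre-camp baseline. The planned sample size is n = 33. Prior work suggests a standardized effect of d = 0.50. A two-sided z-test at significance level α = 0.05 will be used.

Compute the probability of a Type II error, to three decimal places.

Noncentrality parameter: δ = d·√n = 0.50 × √33 = 2.8723
Critical value for a two-sided test at α = 0.05: z_{α/2} = 1.960.
Power = Φ(δ − 1.960) + Φ(−δ − 1.960) = Φ(0.912) + Φ(-4.832) = 0.8192 + 0.0000 = 0.8192.
Type II error: β = 1 − power = 1 − 0.8192 = 0.1808.

β ≈ 0.181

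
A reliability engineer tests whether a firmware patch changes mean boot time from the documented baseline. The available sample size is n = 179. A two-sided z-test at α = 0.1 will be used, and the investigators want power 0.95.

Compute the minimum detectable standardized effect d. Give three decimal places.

d ≈ 0.246

Required noncentrality: δ = z_{0.05} + z_{0.05} = 1.645 + 1.645 = 3.290.
(Lower-tail contribution to power is negligible for δ > 0.)
δ = d·√n ⇒ d = δ/√n = 3.290/√179 = 0.2459.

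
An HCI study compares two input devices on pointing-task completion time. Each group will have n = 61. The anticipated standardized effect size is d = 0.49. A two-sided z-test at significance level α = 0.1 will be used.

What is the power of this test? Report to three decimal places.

Noncentrality parameter: δ = d·√(n/2) = 0.49 × √(61/2) = 2.7061
Critical value for a two-sided test at α = 0.1: z_{α/2} = 1.645.
Power = Φ(δ − 1.645) + Φ(−δ − 1.645) = Φ(1.061) + Φ(-4.351) = 0.8557 + 0.0000 = 0.8557.

Power ≈ 0.856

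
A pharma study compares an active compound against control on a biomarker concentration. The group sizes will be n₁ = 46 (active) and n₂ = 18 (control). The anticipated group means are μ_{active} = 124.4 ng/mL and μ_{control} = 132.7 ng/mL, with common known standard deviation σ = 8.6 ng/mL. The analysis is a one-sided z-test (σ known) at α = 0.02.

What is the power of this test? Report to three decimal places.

Power ≈ 0.922

Standardized effect: d = |μ_{active} − μ_{control}| / σ = |124.4 − 132.7| / 8.6 = 0.9651
Noncentrality parameter: δ = d / √(1/n₁ + 1/n₂) = 0.9651 / √(1/46 + 1/18) = 3.4714
One-sided α = 0.02 → critical value z_{0.02} = 2.054.
Power = Φ(δ − 2.054) = Φ(1.418) = 0.9219.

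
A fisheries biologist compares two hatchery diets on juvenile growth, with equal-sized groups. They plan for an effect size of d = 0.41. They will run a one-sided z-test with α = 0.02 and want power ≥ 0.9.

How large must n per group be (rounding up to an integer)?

For power 0.9 need Φ(δ − z_{0.02}) = 0.9, so δ = z_{0.02} + z_{0.10} = 2.054 + 1.282 = 3.335.
δ = d·√(n/2) ⇒ n = 2(δ/d)² = 2 × (3.335 / 0.41)² = 132.35.
Rounding up, n = 133 per group.

n = 133 per group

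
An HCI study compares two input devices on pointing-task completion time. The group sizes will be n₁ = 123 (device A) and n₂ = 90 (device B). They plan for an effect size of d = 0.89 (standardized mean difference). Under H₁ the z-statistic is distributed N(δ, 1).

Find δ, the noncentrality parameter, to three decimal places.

The noncentrality parameter scales effect size by the design's sample-size factor: δ = d / √(1/n₁ + 1/n₂) = 0.89 / √(1/123 + 1/90) = 6.4161

δ ≈ 6.416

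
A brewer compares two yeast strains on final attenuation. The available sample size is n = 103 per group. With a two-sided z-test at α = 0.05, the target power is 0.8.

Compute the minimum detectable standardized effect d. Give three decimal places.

Need Φ(δ − 1.960) = 0.8, so δ = 1.960 + 0.842 = 2.802.
(The second rejection-region term Φ(−δ − z_{α/2}) is negligible and dropped.)
δ = d·√(n/2) ⇒ d = δ/√(n/2) = 2.802/√(103/2) = 0.3904.

d ≈ 0.390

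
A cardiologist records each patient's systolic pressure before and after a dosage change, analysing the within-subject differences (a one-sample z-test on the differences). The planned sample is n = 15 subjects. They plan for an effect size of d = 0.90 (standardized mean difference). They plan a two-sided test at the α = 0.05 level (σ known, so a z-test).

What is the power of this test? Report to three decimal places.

Power ≈ 0.936

Noncentrality parameter: δ = d·√n = 0.90 × √15 = 3.4857
Two-sided α = 0.05 → critical value z_{0.025} = 1.960.
Power = Φ(δ − 1.960) + Φ(−δ − 1.960) = Φ(1.526) + Φ(-5.446) = 0.9365 + 0.0000 = 0.9365.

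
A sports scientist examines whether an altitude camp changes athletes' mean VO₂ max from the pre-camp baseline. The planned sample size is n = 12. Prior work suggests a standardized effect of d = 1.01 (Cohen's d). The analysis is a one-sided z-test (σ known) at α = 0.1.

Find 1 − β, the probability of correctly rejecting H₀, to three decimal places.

Power ≈ 0.987

Noncentrality parameter: δ = d·√n = 1.01 × √12 = 3.4987
Critical value for a one-sided test at α = 0.1: z_α = 1.282.
Power = P(Z > 1.282 − δ) = Φ(2.217) = 0.9867.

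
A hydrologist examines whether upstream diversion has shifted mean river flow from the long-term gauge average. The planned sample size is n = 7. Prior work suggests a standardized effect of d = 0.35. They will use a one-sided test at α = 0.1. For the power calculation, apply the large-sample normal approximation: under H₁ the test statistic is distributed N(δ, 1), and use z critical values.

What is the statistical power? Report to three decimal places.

Noncentrality parameter: λ = d·√n = 0.35 × √7 = 0.9260
Critical value for a one-sided test at α = 0.1: z_α = 1.282.
Power = Φ(λ − 1.282) = Φ(-0.356) = 0.3611.

Power ≈ 0.361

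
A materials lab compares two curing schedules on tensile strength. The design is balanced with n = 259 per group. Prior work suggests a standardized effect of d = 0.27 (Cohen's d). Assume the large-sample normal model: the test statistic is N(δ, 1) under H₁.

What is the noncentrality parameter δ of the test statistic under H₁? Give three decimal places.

δ ≈ 3.073

The noncentrality parameter scales effect size by the design's sample-size factor: δ = d·√(n/2) = 0.27 × √(259/2) = 3.0725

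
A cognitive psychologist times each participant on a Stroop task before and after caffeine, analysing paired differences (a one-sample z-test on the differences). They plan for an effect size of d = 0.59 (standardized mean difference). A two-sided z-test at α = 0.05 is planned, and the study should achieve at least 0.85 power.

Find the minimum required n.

For power 0.85 need Φ(δ − z_{0.025}) = 0.85, so δ = z_{0.025} + z_{0.15} = 1.960 + 1.036 = 2.996.
(For δ > 0 the lower-tail rejection region contributes negligibly to power, so the one-term inversion is standard.)
δ = d·√n ⇒ n = (δ/d)² = (2.996 / 0.59)² = 25.79.
Rounding up, n = 26.

n = 26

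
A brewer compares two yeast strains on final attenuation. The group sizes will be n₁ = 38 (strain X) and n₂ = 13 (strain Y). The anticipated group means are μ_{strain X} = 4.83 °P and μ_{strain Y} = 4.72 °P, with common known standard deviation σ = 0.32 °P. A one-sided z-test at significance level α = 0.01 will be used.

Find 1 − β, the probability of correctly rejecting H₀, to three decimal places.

Standardized effect: d = |μ_{strain X} − μ_{strain Y}| / σ = |4.83 − 4.72| / 0.32 = 0.3438
Noncentrality parameter: δ = d / √(1/n₁ + 1/n₂) = 0.3438 / √(1/38 + 1/13) = 1.0698
Critical value for a one-sided test at α = 0.01: z_α = 2.326.
Power = P(Z > 2.326 − δ) = Φ(-1.257) = 0.1045.

Power ≈ 0.104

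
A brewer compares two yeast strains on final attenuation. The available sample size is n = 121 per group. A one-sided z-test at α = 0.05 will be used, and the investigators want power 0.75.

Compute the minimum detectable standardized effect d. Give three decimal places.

d ≈ 0.298

Required noncentrality: δ = z_{0.05} + z_{0.25} = 1.645 + 0.674 = 2.319.
δ = d·√(n/2) ⇒ d = δ/√(n/2) = 2.319/√(121/2) = 0.2982.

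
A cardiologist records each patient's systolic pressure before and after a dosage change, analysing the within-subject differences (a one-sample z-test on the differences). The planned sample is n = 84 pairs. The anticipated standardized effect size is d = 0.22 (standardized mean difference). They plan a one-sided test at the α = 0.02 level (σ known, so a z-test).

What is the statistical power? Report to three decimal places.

Power ≈ 0.485

Noncentrality parameter: δ = d·√n = 0.22 × √84 = 2.0163
One-sided α = 0.02 → critical value z_{0.02} = 2.054.
Power = P(Z > 2.054 − δ) = Φ(-0.037) = 0.4851.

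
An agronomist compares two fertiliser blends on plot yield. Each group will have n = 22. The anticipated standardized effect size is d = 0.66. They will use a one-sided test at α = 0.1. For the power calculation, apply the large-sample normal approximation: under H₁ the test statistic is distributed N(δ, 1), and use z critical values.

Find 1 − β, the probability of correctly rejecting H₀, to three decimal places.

Noncentrality parameter: δ = d·√(n/2) = 0.66 × √(22/2) = 2.1890
Critical value for a one-sided test at α = 0.1: z_α = 1.282.
Power = P(Z > 1.282 − δ) = Φ(0.907) = 0.8179.

Power ≈ 0.818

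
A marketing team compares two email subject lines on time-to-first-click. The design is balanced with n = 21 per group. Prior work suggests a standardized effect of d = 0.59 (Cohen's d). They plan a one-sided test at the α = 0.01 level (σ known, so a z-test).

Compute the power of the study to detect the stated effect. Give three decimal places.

Power ≈ 0.339

Noncentrality parameter: δ = d·√(n/2) = 0.59 × √(21/2) = 1.9118
One-sided α = 0.01 → critical value z_{0.01} = 2.326.
Power = Φ(δ − 2.326) = Φ(-0.415) = 0.3392.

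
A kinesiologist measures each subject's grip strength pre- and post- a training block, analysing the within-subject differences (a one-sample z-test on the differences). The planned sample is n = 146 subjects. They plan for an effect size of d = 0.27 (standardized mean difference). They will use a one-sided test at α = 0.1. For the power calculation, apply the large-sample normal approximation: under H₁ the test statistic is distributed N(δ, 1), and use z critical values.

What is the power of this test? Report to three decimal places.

Power ≈ 0.976

Noncentrality parameter: δ = d·√n = 0.27 × √146 = 3.2624
Critical value for a one-sided test at α = 0.1: z_α = 1.282.
Power = P(Z > 1.282 − δ) = Φ(1.981) = 0.9762.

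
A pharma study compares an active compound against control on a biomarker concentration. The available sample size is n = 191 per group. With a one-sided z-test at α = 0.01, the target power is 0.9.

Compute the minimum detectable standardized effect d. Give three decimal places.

Need Φ(δ − 2.326) = 0.9, so δ = 2.326 + 1.282 = 3.608.
δ = d·√(n/2) ⇒ d = δ/√(n/2) = 3.608/√(191/2) = 0.3692.

d ≈ 0.369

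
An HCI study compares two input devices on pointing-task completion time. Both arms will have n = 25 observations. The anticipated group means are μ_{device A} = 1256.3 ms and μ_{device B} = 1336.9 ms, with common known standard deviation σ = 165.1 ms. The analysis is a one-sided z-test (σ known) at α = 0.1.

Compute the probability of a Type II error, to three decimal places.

Standardized effect: d = |μ_{device A} − μ_{device B}| / σ = |1256.3 − 1336.9| / 165.1 = 0.4882
Noncentrality parameter: δ = d·√(n/2) = 0.4882 × √(25/2) = 1.7260
Critical value for a one-sided test at α = 0.1: z_α = 1.282.
Power = Φ(δ − 1.282) = Φ(0.444) = 0.6716.
Type II error: β = 1 − power = 1 − 0.6716 = 0.3284.

β ≈ 0.328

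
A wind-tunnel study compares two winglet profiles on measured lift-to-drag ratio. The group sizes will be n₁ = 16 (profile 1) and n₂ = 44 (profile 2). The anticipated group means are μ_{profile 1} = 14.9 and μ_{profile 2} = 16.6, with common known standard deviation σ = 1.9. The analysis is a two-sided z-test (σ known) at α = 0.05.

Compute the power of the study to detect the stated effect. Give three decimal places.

Power ≈ 0.865

Standardized effect: d = |μ_{profile 1} − μ_{profile 2}| / σ = |14.9 − 16.6| / 1.9 = 0.8947
Noncentrality parameter: δ = d / √(1/n₁ + 1/n₂) = 0.8947 / √(1/16 + 1/44) = 3.0648
Two-sided α = 0.05 → critical value z_{0.025} = 1.960.
Power = Φ(δ − 1.960) + Φ(−δ − 1.960) = Φ(1.105) + Φ(-5.025) = 0.8654 + 0.0000 = 0.8654.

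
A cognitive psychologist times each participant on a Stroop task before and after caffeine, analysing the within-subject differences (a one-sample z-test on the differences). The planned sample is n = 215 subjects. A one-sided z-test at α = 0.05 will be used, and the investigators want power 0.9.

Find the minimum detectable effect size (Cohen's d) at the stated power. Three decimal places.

d ≈ 0.200

Need Φ(δ − 1.645) = 0.9, so δ = 1.645 + 1.282 = 2.926.
δ = d·√n ⇒ d = δ/√n = 2.926/√215 = 0.1996.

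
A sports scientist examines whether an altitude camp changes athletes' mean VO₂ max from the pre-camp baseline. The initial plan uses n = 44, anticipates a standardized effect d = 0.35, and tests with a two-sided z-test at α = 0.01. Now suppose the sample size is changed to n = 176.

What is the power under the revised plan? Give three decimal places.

Power ≈ 0.981

With n = 176: δ = d·√n = 0.35 × √176 = 4.6433. Critical value z_{0.005} = 2.576.
Revised power = Φ(δ − 2.576) + Φ(−δ − 2.576) = Φ(2.067) + Φ(-7.219) = 0.9807 + 0.0000 = 0.9807.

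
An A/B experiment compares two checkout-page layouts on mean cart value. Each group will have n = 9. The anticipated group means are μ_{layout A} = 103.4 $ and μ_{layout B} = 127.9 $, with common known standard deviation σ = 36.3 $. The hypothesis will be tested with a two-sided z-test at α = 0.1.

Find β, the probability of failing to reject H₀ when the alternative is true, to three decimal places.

Standardized effect: d = |μ_{layout A} − μ_{layout B}| / σ = |103.4 − 127.9| / 36.3 = 0.6749
Noncentrality parameter: δ = d·√(n/2) = 0.6749 × √(9/2) = 1.4317
Two-sided α = 0.1 → critical value z_{0.05} = 1.645.
Power = Φ(δ − 1.645) + Φ(−δ − 1.645) = Φ(-0.213) + Φ(-3.077) = 0.4156 + 0.0010 = 0.4167.
Type II error: β = 1 − power = 1 − 0.4167 = 0.5833.

β ≈ 0.583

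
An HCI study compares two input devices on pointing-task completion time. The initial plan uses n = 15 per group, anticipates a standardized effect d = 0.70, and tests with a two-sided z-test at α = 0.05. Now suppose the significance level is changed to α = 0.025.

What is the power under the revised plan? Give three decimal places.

Power ≈ 0.373

δ = d·√(n/2) = 0.70 × √(15/2) = 1.9170 (unchanged). New critical value: z_{0.0125} = 2.241.
Revised power = Φ(δ − 2.241) + Φ(−δ − 2.241) = Φ(-0.324) + Φ(-4.158) = 0.3728 + 0.0000 = 0.3728.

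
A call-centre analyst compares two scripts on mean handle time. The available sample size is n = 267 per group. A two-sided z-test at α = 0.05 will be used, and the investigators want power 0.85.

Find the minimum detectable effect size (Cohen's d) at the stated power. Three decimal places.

Required noncentrality: δ = z_{0.025} + z_{0.15} = 1.960 + 1.036 = 2.996.
(The second rejection-region term Φ(−δ − z_{α/2}) is negligible and dropped.)
δ = d·√(n/2) ⇒ d = δ/√(n/2) = 2.996/√(267/2) = 0.2593.

d ≈ 0.259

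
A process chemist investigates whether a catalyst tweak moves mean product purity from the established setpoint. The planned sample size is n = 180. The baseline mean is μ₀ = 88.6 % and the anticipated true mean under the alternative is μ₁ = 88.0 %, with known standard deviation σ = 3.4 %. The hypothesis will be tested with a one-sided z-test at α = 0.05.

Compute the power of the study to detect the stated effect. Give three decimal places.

Power ≈ 0.765

Standardized effect: d = |μ₁ − μ₀| / σ = |88.0 − 88.6| / 3.4 = 0.1765
Noncentrality parameter: δ = d·√n = 0.1765 × √180 = 2.3676
One-sided α = 0.05 → critical value z_{0.05} = 1.645.
Power = P(Z > 1.645 − δ) = Φ(0.723) = 0.7651.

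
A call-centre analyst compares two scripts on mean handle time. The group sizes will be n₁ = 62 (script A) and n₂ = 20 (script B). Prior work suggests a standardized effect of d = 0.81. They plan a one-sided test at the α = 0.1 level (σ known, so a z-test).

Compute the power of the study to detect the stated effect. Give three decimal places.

Power ≈ 0.969

Noncentrality parameter: δ = d / √(1/n₁ + 1/n₂) = 0.81 / √(1/62 + 1/20) = 3.1498
One-sided α = 0.1 → critical value z_{0.1} = 1.282.
Power = Φ(δ − 1.282) = Φ(1.868) = 0.9691.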